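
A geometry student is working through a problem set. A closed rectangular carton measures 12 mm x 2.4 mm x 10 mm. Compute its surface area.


Shape: rectangular prism
l = 12 mm, w = 2.4 mm, h = 10 mm
Formula: SA = 2(lw + lh + wh)
lw = 28.8, lh = 120, wh = 24
lw + lh + wh = 172.8
SA = 2 * 172.8
SA = 345.6
345.6 mm^2


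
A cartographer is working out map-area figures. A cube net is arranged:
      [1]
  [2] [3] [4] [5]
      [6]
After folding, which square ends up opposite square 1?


Net: cross layout. Take square 3 as the base (bottom).
Fold the four squares in the horizontal row up around 3: 2 -> left, 4 -> right, 5 wraps to the top.
Fold 1 and 6 up from 3: 1 -> back, 6 -> front.
Opposite pairs are therefore: (1, 6), (2, 4), (3, 5).
Face 1 is opposite face 6.
face 6


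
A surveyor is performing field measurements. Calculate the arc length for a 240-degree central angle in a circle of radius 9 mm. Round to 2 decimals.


Shape: circular arc
Radius r = 9 mm, Angle = 240 degrees
Formula: L = (angle/360) * 2 * pi * r
2 * pi * r = 18 * pi
L = (240/360) * 18 * pi
L = 12 * pi
L = 37.7
37.7 mm


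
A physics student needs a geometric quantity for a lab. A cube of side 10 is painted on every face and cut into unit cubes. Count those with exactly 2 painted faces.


Large cube: 10 x 10 x 10, cut into unit cubes.
n = 10, so n - 2 = 8
Cubes with 2 painted faces lie along the edges, excluding corners.
A cube has 12 edges; each contributes (n - 2) = 8 such cubes.
Count = 12 * 8 = 96
96 unit cubes


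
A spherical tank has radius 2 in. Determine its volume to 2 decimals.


Shape: sphere
Radius r = 2 in
Formula: V = (4/3) * pi * r^3
r^3 = 8
(4/3) * 8 = 10.666667
V = 10.666667 * pi
V = 33.51
33.51 in^3


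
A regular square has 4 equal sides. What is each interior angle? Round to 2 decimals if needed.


Shape: regular square (4 sides)
Formula: interior angle = (n - 2) * 180 / n
(n - 2) = 2
(n - 2) * 180 = 360
angle = 360 / 4
angle = 90
90 degrees


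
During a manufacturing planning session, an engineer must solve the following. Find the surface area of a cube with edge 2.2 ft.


Shape: cube
Side s = 2.2 ft
A cube has 6 square faces.
Formula: SA = 6 * s^2
s^2 = 4.84
SA = 6 * 4.84
SA = 29.04
29.04 ft^2


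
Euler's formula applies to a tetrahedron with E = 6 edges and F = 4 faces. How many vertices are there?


Polyhedron: tetrahedron
Euler's formula for convex polyhedra: V - E + F = 2
Given: E = 6 edges and F = 4 faces
Solve for V:
V = 2 + E - F = 2 + 6 - 4 = 4
4 vertices


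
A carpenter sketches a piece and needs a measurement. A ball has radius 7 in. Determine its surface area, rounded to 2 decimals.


Shape: sphere
Radius r = 7 in
Formula: SA = 4 * pi * r^2
r^2 = 49
SA = 4 * pi * 49
SA = 196 * pi
SA = 615.75
615.75 in^2


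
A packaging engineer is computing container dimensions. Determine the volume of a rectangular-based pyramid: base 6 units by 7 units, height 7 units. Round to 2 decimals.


Shape: rectangular pyramid
Base: 6 units x 7 units, Height h = 7 units
Formula: V = (1/3) * base_area * h
base_area = 6 * 7 = 42
base_area * h = 42 * 7 = 294
V = 294 / 3
V = 98
98 units^3


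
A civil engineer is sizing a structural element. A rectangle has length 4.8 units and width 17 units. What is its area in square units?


Shape: rectangle
Length l = 4.8 units, Width w = 17 units
Formula: A = l * w
A = 4.8 * 17
A = 81.6
81.6 units^2


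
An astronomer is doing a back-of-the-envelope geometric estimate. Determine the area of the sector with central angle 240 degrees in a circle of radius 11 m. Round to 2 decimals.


Shape: circular sector
Radius r = 11 m, Angle = 240 degrees
Formula: A = (angle/360) * pi * r^2
r^2 = 121
Fraction of circle = 240/360
A = (240/360) * pi * 121
A = 80.666667 * pi
A = 253.42
253.42 m^2


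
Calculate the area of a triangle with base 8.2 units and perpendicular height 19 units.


Shape: triangle
Base b = 8.2 units, Height h = 19 units
Formula: A = (1/2) * b * h
A = 0.5 * 8.2 * 19
A = 0.5 * 155.8
A = 77.9
77.9 units^2


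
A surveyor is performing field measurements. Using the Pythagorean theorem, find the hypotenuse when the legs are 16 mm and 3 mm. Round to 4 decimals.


Shape: right triangle
Legs a = 16 mm, b = 3 mm
Formula: c = sqrt(a^2 + b^2)
a^2 = 256, b^2 = 9
a^2 + b^2 = 265
c = sqrt(265)
c = 16.2788
16.2788 mm


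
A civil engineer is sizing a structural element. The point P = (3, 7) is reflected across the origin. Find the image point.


Transformation: reflection
Original point: (3, 7)
Rule for reflection through the origin: (x, y) -> (-x, -y)
Apply: (3, 7) -> (-3, -7)
(-3, -7)


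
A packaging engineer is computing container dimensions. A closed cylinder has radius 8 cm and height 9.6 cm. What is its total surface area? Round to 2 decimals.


Shape: closed cylinder
Radius r = 8 cm, Height h = 9.6 cm
Formula: SA = 2*pi*r^2 + 2*pi*r*h = 2*pi*r*(r + h)
r + h = 17.6
2 * r * (r + h) = 2 * 8 * 17.6 = 281.6
SA = 281.6 * pi
SA = 884.67
884.67 cm^2


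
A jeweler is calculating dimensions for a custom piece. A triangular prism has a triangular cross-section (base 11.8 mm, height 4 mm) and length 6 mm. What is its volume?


Shape: triangular prism
Triangle base = 11.8 mm, triangle height = 4 mm, prism length L = 6 mm
Formula: V = (1/2 * b * h_tri) * L
Cross-section area = 0.5 * 11.8 * 4 = 23.6
V = 23.6 * 6
V = 141.6
141.6 mm^3


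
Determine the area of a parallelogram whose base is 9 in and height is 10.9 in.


Shape: parallelogram
Base b = 9 in, Height h = 10.9 in
Formula: A = b * h
A = 9 * 10.9
A = 98.1
98.1 in^2


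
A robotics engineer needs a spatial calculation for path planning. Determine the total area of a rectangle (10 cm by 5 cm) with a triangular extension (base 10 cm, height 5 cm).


Composite shape: rectangle + triangle
Rectangle area = 10 * 5 = 50
Triangle area = 0.5 * 10 * 5 = 25
Total = 50 + 25
Total = 75
75 cm^2


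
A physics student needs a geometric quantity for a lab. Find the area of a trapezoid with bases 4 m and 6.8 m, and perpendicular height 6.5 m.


Shape: trapezoid
Parallel sides a = 4 m, b = 6.8 m; Height h = 6.5 m
Formula: A = (a + b) * h / 2
a + b = 4 + 6.8 = 10.8
A = 10.8 * 6.5 / 2
A = 70.2 / 2
A = 35.1
35.1 m^2


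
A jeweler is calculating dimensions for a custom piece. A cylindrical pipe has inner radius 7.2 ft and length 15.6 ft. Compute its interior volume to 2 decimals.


Shape: cylinder
Radius r = 7.2 ft, Height h = 15.6 ft
Formula: V = pi * r^2 * h
r^2 = 51.84
V = pi * 51.84 * 15.6
V = 808.704 * pi
V = 2540.62
2540.62 ft^3


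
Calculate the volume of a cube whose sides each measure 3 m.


Shape: cube
Side s = 3 m
Formula: V = s^3
V = 3 * 3 * 3
V = 9 * 3
V = 27
27 m^3


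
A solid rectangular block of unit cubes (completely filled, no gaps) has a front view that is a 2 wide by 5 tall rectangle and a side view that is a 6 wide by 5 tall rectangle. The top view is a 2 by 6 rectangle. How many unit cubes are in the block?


Orthographic views of a solid rectangular block:
Front view 2 x 5 -> length = 2, height = 5
Side view 6 x 5 -> width = 6, height = 5 (consistent)
Top view 2 x 6 -> confirms length = 2, width = 6
The block is 2 x 6 x 5.
Total unit cubes = 2 * 6 * 5 = 60
60 unit cubes


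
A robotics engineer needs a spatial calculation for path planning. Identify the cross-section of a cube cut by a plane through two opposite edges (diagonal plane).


Solid: cube
Cutting plane: through two opposite edges (diagonal plane)
Visualize the intersection of the plane with the solid's surface.
The boundary of the cut region is a rectangle.
rectangle


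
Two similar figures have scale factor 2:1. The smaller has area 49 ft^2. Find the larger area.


Linear scale factor k = 2
Original area = 49 ft^2
Rule: under a linear scaling by k, areas scale by k^2.
k^2 = 2^2 = 4
New area = 49 * 4
New area = 196
196 ft^2


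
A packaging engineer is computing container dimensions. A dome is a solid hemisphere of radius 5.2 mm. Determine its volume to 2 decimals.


Shape: hemisphere (half of a sphere)
Radius r = 5.2 mm
Formula: V = (1/2) * (4/3) * pi * r^3 = (2/3) * pi * r^3
r^3 = 140.608
(2/3) * 140.608 = 93.738667
V = 93.738667 * pi
V = 294.49
294.49 mm^3


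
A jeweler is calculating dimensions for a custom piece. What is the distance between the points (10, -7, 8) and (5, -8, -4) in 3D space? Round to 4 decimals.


3D distance between two points
P1 = (10, -7, 8), P2 = (5, -8, -4)
Formula: d = sqrt((x2-x1)^2 + (y2-y1)^2 + (z2-z1)^2)
dx = 5 - 10 = -5
dy = -8 - -7 = -1
dz = -4 - 8 = -12
dx^2 + dy^2 + dz^2 = 25 + 1 + 144 = 170
d = sqrt(170)
d = 13.0384
13.0384 units


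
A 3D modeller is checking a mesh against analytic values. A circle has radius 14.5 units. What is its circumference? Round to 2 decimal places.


Shape: circle
Radius r = 14.5 units
Formula: C = 2 * pi * r
C = 2 * pi * 14.5
C = 29 * pi
C = 91.11
91.11 units


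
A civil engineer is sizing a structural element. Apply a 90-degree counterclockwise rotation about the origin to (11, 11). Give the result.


Transformation: rotation about the origin
Original point: (11, 11)
Rule for 90 deg counterclockwise: (x, y) -> (-y, x)
Apply: (11, 11) -> (-11, 11)
(-11, 11)


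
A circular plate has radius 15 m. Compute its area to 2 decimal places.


Shape: circle
Radius r = 15 m
Formula: A = pi * r^2
r^2 = 15^2 = 225
A = pi * 225
A = 706.86
706.86 m^2


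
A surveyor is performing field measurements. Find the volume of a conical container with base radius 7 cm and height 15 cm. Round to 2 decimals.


Shape: cone
Radius r = 7 cm, Height h = 15 cm
Formula: V = (1/3) * pi * r^2 * h
r^2 = 49
pi * r^2 * h = pi * 49 * 15 = 735 * pi
V = 735 * pi / 3
V = 769.69
769.69 cm^3


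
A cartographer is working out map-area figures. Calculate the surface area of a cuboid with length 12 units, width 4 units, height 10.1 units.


Shape: rectangular prism
l = 12 units, w = 4 units, h = 10.1 units
Formula: SA = 2(lw + lh + wh)
lw = 48, lh = 121.2, wh = 40.4
lw + lh + wh = 209.6
SA = 2 * 209.6
SA = 419.2
419.2 units^2


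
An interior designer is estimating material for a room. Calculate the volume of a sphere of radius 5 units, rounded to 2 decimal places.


Shape: sphere
Radius r = 5 units
Formula: V = (4/3) * pi * r^3
r^3 = 125
(4/3) * 125 = 166.666667
V = 166.666667 * pi
V = 523.6
523.6 units^3


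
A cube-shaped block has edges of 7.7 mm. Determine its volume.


Shape: cube
Side s = 7.7 mm
Formula: V = s^3
V = 7.7 * 7.7 * 7.7
V = 59.29 * 7.7
V = 456.533
456.533 mm^3


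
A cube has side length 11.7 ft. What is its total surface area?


Shape: cube
Side s = 11.7 ft
A cube has 6 square faces.
Formula: SA = 6 * s^2
s^2 = 136.89
SA = 6 * 136.89
SA = 821.34
821.34 ft^2


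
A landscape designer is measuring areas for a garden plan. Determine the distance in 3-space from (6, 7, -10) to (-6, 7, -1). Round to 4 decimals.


3D distance between two points
P1 = (6, 7, -10), P2 = (-6, 7, -1)
Formula: d = sqrt((x2-x1)^2 + (y2-y1)^2 + (z2-z1)^2)
dx = -6 - 6 = -12
dy = 7 - 7 = 0
dz = -1 - -10 = 9
dx^2 + dy^2 + dz^2 = 144 + 0 + 81 = 225
d = sqrt(225)
d = 15.0
15 units


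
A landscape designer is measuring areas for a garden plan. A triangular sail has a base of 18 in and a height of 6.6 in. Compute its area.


Shape: triangle
Base b = 18 in, Height h = 6.6 in
Formula: A = (1/2) * b * h
A = 0.5 * 18 * 6.6
A = 0.5 * 118.8
A = 59.4
59.4 in^2


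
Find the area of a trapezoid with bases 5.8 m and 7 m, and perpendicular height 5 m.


Shape: trapezoid
Parallel sides a = 5.8 m, b = 7 m; Height h = 5 m
Formula: A = (a + b) * h / 2
a + b = 5.8 + 7 = 12.8
A = 12.8 * 5 / 2
A = 64 / 2
A = 32
32 m^2


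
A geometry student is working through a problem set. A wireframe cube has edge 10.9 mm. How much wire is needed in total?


Shape: cube
Side s = 10.9 mm
A cube has 12 edges, all equal.
Formula: total edge length = 12 * s
Total = 12 * 10.9
Total = 130.8
130.8 mm


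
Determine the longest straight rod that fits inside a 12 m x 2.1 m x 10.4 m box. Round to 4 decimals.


Shape: rectangular box (space diagonal)
l = 12 m, w = 2.1 m, h = 10.4 m
Visualize: the diagonal of the base, then a right triangle with that diagonal and the height.
Formula: d = sqrt(l^2 + w^2 + h^2)
l^2 + w^2 + h^2 = 144 + 4.41 + 108.16 = 256.57
d = sqrt(256.57)
d = 16.0178
16.0178 m


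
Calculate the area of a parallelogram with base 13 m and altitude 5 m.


Shape: parallelogram
Base b = 13 m, Height h = 5 m
Formula: A = b * h
A = 13 * 5
A = 65
65 m^2


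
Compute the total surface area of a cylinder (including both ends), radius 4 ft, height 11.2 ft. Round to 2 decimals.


Shape: closed cylinder
Radius r = 4 ft, Height h = 11.2 ft
Formula: SA = 2*pi*r^2 + 2*pi*r*h = 2*pi*r*(r + h)
r + h = 15.2
2 * r * (r + h) = 2 * 4 * 15.2 = 121.6
SA = 121.6 * pi
SA = 382.02
382.02 ft^2


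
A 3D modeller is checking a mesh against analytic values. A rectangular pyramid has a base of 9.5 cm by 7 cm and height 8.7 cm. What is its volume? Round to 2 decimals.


Shape: rectangular pyramid
Base: 9.5 cm x 7 cm, Height h = 8.7 cm
Formula: V = (1/3) * base_area * h
base_area = 9.5 * 7 = 66.5
base_area * h = 66.5 * 8.7 = 578.55
V = 578.55 / 3
V = 192.85
192.85 cm^3


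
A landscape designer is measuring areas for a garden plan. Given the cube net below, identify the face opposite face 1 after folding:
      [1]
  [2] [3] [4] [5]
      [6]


Net: cross layout. Take square 3 as the base (bottom).
Fold the four squares in the horizontal row up around 3: 2 -> left, 4 -> right, 5 wraps to the top.
Fold 1 and 6 up from 3: 1 -> back, 6 -> front.
Opposite pairs are therefore: (1, 6), (2, 4), (3, 5).
Face 1 is opposite face 6.
face 6


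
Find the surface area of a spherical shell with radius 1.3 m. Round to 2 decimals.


Shape: sphere
Radius r = 1.3 m
Formula: SA = 4 * pi * r^2
r^2 = 1.69
SA = 4 * pi * 1.69
SA = 6.76 * pi
SA = 21.24
21.24 m^2


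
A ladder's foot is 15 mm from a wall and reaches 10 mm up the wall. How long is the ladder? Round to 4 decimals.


Shape: right triangle
Legs a = 15 mm, b = 10 mm
Formula: c = sqrt(a^2 + b^2)
a^2 = 225, b^2 = 100
a^2 + b^2 = 325
c = sqrt(325)
c = 18.0278
18.0278 mm


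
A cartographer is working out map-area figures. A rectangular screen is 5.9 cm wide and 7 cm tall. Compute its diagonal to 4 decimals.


Shape: rectangle (diagonal via Pythagoras)
Sides: 5.9 cm and 7 cm
Formula: d = sqrt(l^2 + w^2)
l^2 = 34.81, w^2 = 49
l^2 + w^2 = 83.81
d = sqrt(83.81)
d = 9.1548
9.1548 cm


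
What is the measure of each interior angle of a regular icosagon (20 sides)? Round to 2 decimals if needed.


Shape: regular icosagon (20 sides)
Formula: interior angle = (n - 2) * 180 / n
(n - 2) = 18
(n - 2) * 180 = 3240
angle = 3240 / 20
angle = 162
162 degrees


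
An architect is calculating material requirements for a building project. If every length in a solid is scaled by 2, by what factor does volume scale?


Linear scale factor k = 2
Rule: under a linear scaling by k, volumes scale by k^3.
k^3 = 2 * 2 * 2
k^3 = 4 * 2
k^3 = 8
Volume scales by a factor of 8.
8 (dimensionless)


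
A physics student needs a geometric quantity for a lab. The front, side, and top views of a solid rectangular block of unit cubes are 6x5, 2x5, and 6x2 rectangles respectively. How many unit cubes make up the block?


Orthographic views of a solid rectangular block:
Front view 6 x 5 -> length = 6, height = 5
Side view 2 x 5 -> width = 2, height = 5 (consistent)
Top view 6 x 2 -> confirms length = 6, width = 2
The block is 6 x 2 x 5.
Total unit cubes = 6 * 2 * 5 = 60
60 unit cubes


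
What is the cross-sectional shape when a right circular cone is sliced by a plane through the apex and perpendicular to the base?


Solid: right circular cone
Cutting plane: through the apex and perpendicular to the base
Visualize the intersection of the plane with the solid's surface.
The boundary of the cut region is a isosceles triangle.
isosceles triangle


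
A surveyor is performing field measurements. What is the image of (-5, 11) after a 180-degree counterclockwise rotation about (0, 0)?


Transformation: rotation about the origin
Original point: (-5, 11)
Rule for 180 deg: (x, y) -> (-x, -y)
Apply: (-5, 11) -> (5, -11)
(5, -11)


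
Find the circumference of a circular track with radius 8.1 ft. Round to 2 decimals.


Shape: circle
Radius r = 8.1 ft
Formula: C = 2 * pi * r
C = 2 * pi * 8.1
C = 16.2 * pi
C = 50.89
50.89 ft


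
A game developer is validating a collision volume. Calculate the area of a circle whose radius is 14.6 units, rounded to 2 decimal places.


Shape: circle
Radius r = 14.6 units
Formula: A = pi * r^2
r^2 = 14.6^2 = 213.16
A = pi * 213.16
A = 669.66
669.66 units^2


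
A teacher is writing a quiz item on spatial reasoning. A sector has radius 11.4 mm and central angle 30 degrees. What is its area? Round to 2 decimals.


Shape: circular sector
Radius r = 11.4 mm, Angle = 30 degrees
Formula: A = (angle/360) * pi * r^2
r^2 = 129.96
Fraction of circle = 30/360
A = (30/360) * pi * 129.96
A = 10.83 * pi
A = 34.02
34.02 mm^2


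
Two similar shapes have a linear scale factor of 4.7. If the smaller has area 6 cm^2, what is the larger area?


Linear scale factor k = 4.7
Original area = 6 cm^2
Rule: under a linear scaling by k, areas scale by k^2.
k^2 = 4.7^2 = 22.09
New area = 6 * 22.09
New area = 132.54
132.54 cm^2


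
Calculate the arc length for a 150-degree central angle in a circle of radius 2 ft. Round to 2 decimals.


Shape: circular arc
Radius r = 2 ft, Angle = 150 degrees
Formula: L = (angle/360) * 2 * pi * r
2 * pi * r = 4 * pi
L = (150/360) * 4 * pi
L = 1.666667 * pi
L = 5.24
5.24 ft


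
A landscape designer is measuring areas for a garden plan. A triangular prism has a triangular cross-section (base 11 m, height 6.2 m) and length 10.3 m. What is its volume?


Shape: triangular prism
Triangle base = 11 m, triangle height = 6.2 m, prism length L = 10.3 m
Formula: V = (1/2 * b * h_tri) * L
Cross-section area = 0.5 * 11 * 6.2 = 34.1
V = 34.1 * 10.3
V = 351.23
351.23 m^3


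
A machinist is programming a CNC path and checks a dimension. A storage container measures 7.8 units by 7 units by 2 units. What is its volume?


Shape: rectangular prism
l = 7.8 units, w = 7 units, h = 2 units
Formula: V = l * w * h
V = 7.8 * 7 * 2
V = 54.6 * 2
V = 109.2
109.2 units^3


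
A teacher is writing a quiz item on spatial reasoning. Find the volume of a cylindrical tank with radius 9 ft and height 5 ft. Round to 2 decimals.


Shape: cylinder
Radius r = 9 ft, Height h = 5 ft
Formula: V = pi * r^2 * h
r^2 = 81
V = pi * 81 * 5
V = 405 * pi
V = 1272.35
1272.35 ft^3


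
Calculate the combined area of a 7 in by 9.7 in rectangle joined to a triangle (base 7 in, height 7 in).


Composite shape: rectangle + triangle
Rectangle area = 7 * 9.7 = 67.9
Triangle area = 0.5 * 7 * 7 = 24.5
Total = 67.9 + 24.5
Total = 92.4
92.4 in^2


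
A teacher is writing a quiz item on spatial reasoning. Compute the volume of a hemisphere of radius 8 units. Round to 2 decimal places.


Shape: hemisphere (half of a sphere)
Radius r = 8 units
Formula: V = (1/2) * (4/3) * pi * r^3 = (2/3) * pi * r^3
r^3 = 512
(2/3) * 512 = 341.333333
V = 341.333333 * pi
V = 1072.33
1072.33 units^3


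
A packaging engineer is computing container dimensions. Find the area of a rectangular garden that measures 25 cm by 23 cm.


Shape: rectangle
Length l = 25 cm, Width w = 23 cm
Formula: A = l * w
A = 25 * 23
A = 575
575 cm^2


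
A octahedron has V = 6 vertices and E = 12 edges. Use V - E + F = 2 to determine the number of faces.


Polyhedron: octahedron
Euler's formula for convex polyhedra: V - E + F = 2
Given: V = 6 vertices and E = 12 edges
Solve for F:
F = 2 + E - V = 2 + 12 - 6 = 8
8 faces


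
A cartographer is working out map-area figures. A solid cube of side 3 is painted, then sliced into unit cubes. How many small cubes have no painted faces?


Large cube: 3 x 3 x 3, cut into unit cubes.
n = 3, so n - 2 = 1
Unpainted cubes form the interior (n - 2)^3 block.
(n - 2)^3 = 1^3 = 1
1 unit cubes


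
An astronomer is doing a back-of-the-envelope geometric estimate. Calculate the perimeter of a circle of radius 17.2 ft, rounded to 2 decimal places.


Shape: circle
Radius r = 17.2 ft
Formula: C = 2 * pi * r
C = 2 * pi * 17.2
C = 34.4 * pi
C = 108.07
108.07 ft


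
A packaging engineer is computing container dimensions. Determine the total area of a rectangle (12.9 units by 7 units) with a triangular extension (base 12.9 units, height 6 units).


Composite shape: rectangle + triangle
Rectangle area = 12.9 * 7 = 90.3
Triangle area = 0.5 * 12.9 * 6 = 38.7
Total = 90.3 + 38.7
Total = 129
129 units^2


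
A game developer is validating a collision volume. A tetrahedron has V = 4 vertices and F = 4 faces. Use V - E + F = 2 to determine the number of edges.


Polyhedron: tetrahedron
Euler's formula for convex polyhedra: V - E + F = 2
Given: V = 4 vertices and F = 4 faces
Solve for E:
E = V + F - 2 = 4 + 4 - 2 = 6
6 edges


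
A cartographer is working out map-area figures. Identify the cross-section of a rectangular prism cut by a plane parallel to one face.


Solid: rectangular prism
Cutting plane: parallel to one face
Visualize the intersection of the plane with the solid's surface.
The boundary of the cut region is a rectangle.
rectangle


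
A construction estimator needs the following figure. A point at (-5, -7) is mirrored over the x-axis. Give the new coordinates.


Transformation: reflection
Original point: (-5, -7)
Rule for reflection over the x-axis: (x, y) -> (x, -y)
Apply: (-5, -7) -> (-5, 7)
(-5, 7)


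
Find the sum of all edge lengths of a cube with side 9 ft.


Shape: cube
Side s = 9 ft
A cube has 12 edges, all equal.
Formula: total edge length = 12 * s
Total = 12 * 9
Total = 108
108 ft


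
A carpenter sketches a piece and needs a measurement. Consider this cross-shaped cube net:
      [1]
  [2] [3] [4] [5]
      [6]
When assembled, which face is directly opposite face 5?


Net: cross layout. Take square 3 as the base (bottom).
Fold the four squares in the horizontal row up around 3: 2 -> left, 4 -> right, 5 wraps to the top.
Fold 1 and 6 up from 3: 1 -> back, 6 -> front.
Opposite pairs are therefore: (1, 6), (2, 4), (3, 5).
Face 5 is opposite face 3.
face 3


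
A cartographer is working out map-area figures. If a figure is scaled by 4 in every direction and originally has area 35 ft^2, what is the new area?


Linear scale factor k = 4
Original area = 35 ft^2
Rule: under a linear scaling by k, areas scale by k^2.
k^2 = 4^2 = 16
New area = 35 * 16
New area = 560
560 ft^2


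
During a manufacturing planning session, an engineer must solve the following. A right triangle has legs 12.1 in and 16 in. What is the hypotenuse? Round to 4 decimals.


Shape: right triangle
Legs a = 12.1 in, b = 16 in
Formula: c = sqrt(a^2 + b^2)
a^2 = 146.41, b^2 = 256
a^2 + b^2 = 402.41
c = sqrt(402.41)
c = 20.0602
20.0602 in


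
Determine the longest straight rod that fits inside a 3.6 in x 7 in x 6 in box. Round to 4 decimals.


Shape: rectangular box (space diagonal)
l = 3.6 in, w = 7 in, h = 6 in
Visualize: the diagonal of the base, then a right triangle with that diagonal and the height.
Formula: d = sqrt(l^2 + w^2 + h^2)
l^2 + w^2 + h^2 = 12.96 + 49 + 36 = 97.96
d = sqrt(97.96)
d = 9.8975
9.8975 in


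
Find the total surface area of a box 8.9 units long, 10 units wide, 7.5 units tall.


Shape: rectangular prism
l = 8.9 units, w = 10 units, h = 7.5 units
Formula: SA = 2(lw + lh + wh)
lw = 89, lh = 66.75, wh = 75
lw + lh + wh = 230.75
SA = 2 * 230.75
SA = 461.5
461.5 units^2


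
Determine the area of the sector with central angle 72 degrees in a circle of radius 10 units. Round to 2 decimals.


Shape: circular sector
Radius r = 10 units, Angle = 72 degrees
Formula: A = (angle/360) * pi * r^2
r^2 = 100
Fraction of circle = 72/360
A = (72/360) * pi * 100
A = 20 * pi
A = 62.83
62.83 units^2


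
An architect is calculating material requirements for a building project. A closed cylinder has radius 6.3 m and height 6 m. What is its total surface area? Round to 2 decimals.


Shape: closed cylinder
Radius r = 6.3 m, Height h = 6 m
Formula: SA = 2*pi*r^2 + 2*pi*r*h = 2*pi*r*(r + h)
r + h = 12.3
2 * r * (r + h) = 2 * 6.3 * 12.3 = 154.98
SA = 154.98 * pi
SA = 486.88
486.88 m^2


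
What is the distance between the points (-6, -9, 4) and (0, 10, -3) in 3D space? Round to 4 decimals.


3D distance between two points
P1 = (-6, -9, 4), P2 = (0, 10, -3)
Formula: d = sqrt((x2-x1)^2 + (y2-y1)^2 + (z2-z1)^2)
dx = 0 - -6 = 6
dy = 10 - -9 = 19
dz = -3 - 4 = -7
dx^2 + dy^2 + dz^2 = 36 + 361 + 49 = 446
d = sqrt(446)
d = 21.1187
21.1187 units


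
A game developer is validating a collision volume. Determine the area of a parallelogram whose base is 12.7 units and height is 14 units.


Shape: parallelogram
Base b = 12.7 units, Height h = 14 units
Formula: A = b * h
A = 12.7 * 14
A = 177.8
177.8 units^2


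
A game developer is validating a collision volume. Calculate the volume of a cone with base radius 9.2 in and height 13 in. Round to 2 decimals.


Shape: cone
Radius r = 9.2 in, Height h = 13 in
Formula: V = (1/3) * pi * r^2 * h
r^2 = 84.64
pi * r^2 * h = pi * 84.64 * 13 = 1100.32 * pi
V = 1100.32 * pi / 3
V = 1152.25
1152.25 in^3


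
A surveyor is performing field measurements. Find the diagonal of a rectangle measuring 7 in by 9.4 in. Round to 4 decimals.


Shape: rectangle (diagonal via Pythagoras)
Sides: 7 in and 9.4 in
Formula: d = sqrt(l^2 + w^2)
l^2 = 49, w^2 = 88.36
l^2 + w^2 = 137.36
d = sqrt(137.36)
d = 11.7201
11.7201 in


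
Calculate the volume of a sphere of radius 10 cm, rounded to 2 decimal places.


Shape: sphere
Radius r = 10 cm
Formula: V = (4/3) * pi * r^3
r^3 = 1000
(4/3) * 1000 = 1333.333333
V = 1333.333333 * pi
V = 4188.79
4188.79 cm^3


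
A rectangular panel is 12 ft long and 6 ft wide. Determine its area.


Shape: rectangle
Length l = 12 ft, Width w = 6 ft
Formula: A = l * w
A = 12 * 6
A = 72
72 ft^2


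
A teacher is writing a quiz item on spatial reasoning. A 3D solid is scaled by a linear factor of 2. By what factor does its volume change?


Linear scale factor k = 2
Rule: under a linear scaling by k, volumes scale by k^3.
k^3 = 2 * 2 * 2
k^3 = 4 * 2
k^3 = 8
Volume scales by a factor of 8.
8 (dimensionless)


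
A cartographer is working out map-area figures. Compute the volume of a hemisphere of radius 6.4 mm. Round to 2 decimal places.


Shape: hemisphere (half of a sphere)
Radius r = 6.4 mm
Formula: V = (1/2) * (4/3) * pi * r^3 = (2/3) * pi * r^3
r^3 = 262.144
(2/3) * 262.144 = 174.762667
V = 174.762667 * pi
V = 549.03
549.03 mm^3


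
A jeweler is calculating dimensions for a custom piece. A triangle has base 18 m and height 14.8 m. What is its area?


Shape: triangle
Base b = 18 m, Height h = 14.8 m
Formula: A = (1/2) * b * h
A = 0.5 * 18 * 14.8
A = 0.5 * 266.4
A = 133.2
133.2 m^2


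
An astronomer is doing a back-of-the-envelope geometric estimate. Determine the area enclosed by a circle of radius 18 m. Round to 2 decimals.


Shape: circle
Radius r = 18 m
Formula: A = pi * r^2
r^2 = 18^2 = 324
A = pi * 324
A = 1017.88
1017.88 m^2


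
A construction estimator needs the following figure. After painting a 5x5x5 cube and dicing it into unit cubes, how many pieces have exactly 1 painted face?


Large cube: 5 x 5 x 5, cut into unit cubes.
n = 5, so n - 2 = 3
Cubes with 1 painted face lie in the interior of each face.
A cube has 6 faces; each contributes (n - 2)^2 = 9 such cubes.
Count = 6 * 9 = 54
54 unit cubes


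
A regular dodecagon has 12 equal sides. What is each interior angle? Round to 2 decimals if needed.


Shape: regular dodecagon (12 sides)
Formula: interior angle = (n - 2) * 180 / n
(n - 2) = 10
(n - 2) * 180 = 1800
angle = 1800 / 12
angle = 150
150 degrees


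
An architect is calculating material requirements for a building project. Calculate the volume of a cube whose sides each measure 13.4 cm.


Shape: cube
Side s = 13.4 cm
Formula: V = s^3
V = 13.4 * 13.4 * 13.4
V = 179.56 * 13.4
V = 2406.104
2406.104 cm^3


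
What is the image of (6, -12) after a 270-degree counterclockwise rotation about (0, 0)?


Transformation: rotation about the origin
Original point: (6, -12)
Rule for 270 deg counterclockwise: (x, y) -> (y, -x)
Apply: (6, -12) -> (-12, -6)
(-12, -6)


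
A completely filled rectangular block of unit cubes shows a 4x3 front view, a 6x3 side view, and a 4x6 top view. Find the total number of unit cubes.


Orthographic views of a solid rectangular block:
Front view 4 x 3 -> length = 4, height = 3
Side view 6 x 3 -> width = 6, height = 3 (consistent)
Top view 4 x 6 -> confirms length = 4, width = 6
The block is 4 x 6 x 3.
Total unit cubes = 4 * 6 * 3 = 72
72 unit cubes


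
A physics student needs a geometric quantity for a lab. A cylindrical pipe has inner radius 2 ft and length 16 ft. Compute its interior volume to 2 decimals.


Shape: cylinder
Radius r = 2 ft, Height h = 16 ft
Formula: V = pi * r^2 * h
r^2 = 4
V = pi * 4 * 16
V = 64 * pi
V = 201.06
201.06 ft^3


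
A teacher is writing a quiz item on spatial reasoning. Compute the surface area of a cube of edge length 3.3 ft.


Shape: cube
Side s = 3.3 ft
A cube has 6 square faces.
Formula: SA = 6 * s^2
s^2 = 10.89
SA = 6 * 10.89
SA = 65.34
65.34 ft^2


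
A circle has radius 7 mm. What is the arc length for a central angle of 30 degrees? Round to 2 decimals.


Shape: circular arc
Radius r = 7 mm, Angle = 30 degrees
Formula: L = (angle/360) * 2 * pi * r
2 * pi * r = 14 * pi
L = (30/360) * 14 * pi
L = 1.166667 * pi
L = 3.67
3.67 mm


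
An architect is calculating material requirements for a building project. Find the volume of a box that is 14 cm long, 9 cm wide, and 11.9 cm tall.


Shape: rectangular prism
l = 14 cm, w = 9 cm, h = 11.9 cm
Formula: V = l * w * h
V = 14 * 9 * 11.9
V = 126 * 11.9
V = 1499.4
1499.4 cm^3


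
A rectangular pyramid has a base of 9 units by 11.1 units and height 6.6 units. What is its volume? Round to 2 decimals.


Shape: rectangular pyramid
Base: 9 units x 11.1 units, Height h = 6.6 units
Formula: V = (1/3) * base_area * h
base_area = 9 * 11.1 = 99.9
base_area * h = 99.9 * 6.6 = 659.34
V = 659.34 / 3
V = 219.78
219.78 units^3


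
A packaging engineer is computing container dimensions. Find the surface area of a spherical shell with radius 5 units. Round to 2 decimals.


Shape: sphere
Radius r = 5 units
Formula: SA = 4 * pi * r^2
r^2 = 25
SA = 4 * pi * 25
SA = 100 * pi
SA = 314.16
314.16 units^2


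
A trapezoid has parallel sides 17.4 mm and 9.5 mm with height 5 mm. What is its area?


Shape: trapezoid
Parallel sides a = 17.4 mm, b = 9.5 mm; Height h = 5 mm
Formula: A = (a + b) * h / 2
a + b = 17.4 + 9.5 = 26.9
A = 26.9 * 5 / 2
A = 134.5 / 2
A = 67.25
67.25 mm^2


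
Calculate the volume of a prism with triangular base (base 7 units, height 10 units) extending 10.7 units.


Shape: triangular prism
Triangle base = 7 units, triangle height = 10 units, prism length L = 10.7 units
Formula: V = (1/2 * b * h_tri) * L
Cross-section area = 0.5 * 7 * 10 = 35
V = 35 * 10.7
V = 374.5
374.5 units^3


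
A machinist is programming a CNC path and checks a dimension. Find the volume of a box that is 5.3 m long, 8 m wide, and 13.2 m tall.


Shape: rectangular prism
l = 5.3 m, w = 8 m, h = 13.2 m
Formula: V = l * w * h
V = 5.3 * 8 * 13.2
V = 42.4 * 13.2
V = 559.68
559.68 m^3


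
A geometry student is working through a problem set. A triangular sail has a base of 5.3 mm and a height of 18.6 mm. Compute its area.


Shape: triangle
Base b = 5.3 mm, Height h = 18.6 mm
Formula: A = (1/2) * b * h
A = 0.5 * 5.3 * 18.6
A = 0.5 * 98.58
A = 49.29
49.29 mm^2


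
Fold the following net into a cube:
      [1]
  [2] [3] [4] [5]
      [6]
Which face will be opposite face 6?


Net: cross layout. Take square 3 as the base (bottom).
Fold the four squares in the horizontal row up around 3: 2 -> left, 4 -> right, 5 wraps to the top.
Fold 1 and 6 up from 3: 1 -> back, 6 -> front.
Opposite pairs are therefore: (1, 6), (2, 4), (3, 5).
Face 6 is opposite face 1.
face 1


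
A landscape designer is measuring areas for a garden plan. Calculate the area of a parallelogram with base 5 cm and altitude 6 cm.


Shape: parallelogram
Base b = 5 cm, Height h = 6 cm
Formula: A = b * h
A = 5 * 6
A = 30
30 cm^2


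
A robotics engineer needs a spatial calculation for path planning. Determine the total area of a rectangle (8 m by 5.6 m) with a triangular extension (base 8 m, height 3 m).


Composite shape: rectangle + triangle
Rectangle area = 8 * 5.6 = 44.8
Triangle area = 0.5 * 8 * 3 = 12
Total = 44.8 + 12
Total = 56.8
56.8 m^2


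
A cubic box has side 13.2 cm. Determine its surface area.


Shape: cube
Side s = 13.2 cm
A cube has 6 square faces.
Formula: SA = 6 * s^2
s^2 = 174.24
SA = 6 * 174.24
SA = 1045.44
1045.44 cm^2


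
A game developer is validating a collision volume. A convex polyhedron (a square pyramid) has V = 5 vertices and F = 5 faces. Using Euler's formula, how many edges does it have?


Polyhedron: square pyramid
Euler's formula for convex polyhedra: V - E + F = 2
Given: V = 5 vertices and F = 5 faces
Solve for E:
E = V + F - 2 = 5 + 5 - 2 = 8
8 edges


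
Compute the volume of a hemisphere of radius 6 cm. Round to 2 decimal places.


Shape: hemisphere (half of a sphere)
Radius r = 6 cm
Formula: V = (1/2) * (4/3) * pi * r^3 = (2/3) * pi * r^3
r^3 = 216
(2/3) * 216 = 144
V = 144 * pi
V = 452.39
452.39 cm^3


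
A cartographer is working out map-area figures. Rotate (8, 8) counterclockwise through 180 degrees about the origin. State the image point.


Transformation: rotation about the origin
Original point: (8, 8)
Rule for 180 deg: (x, y) -> (-x, -y)
Apply: (8, 8) -> (-8, -8)
(-8, -8)


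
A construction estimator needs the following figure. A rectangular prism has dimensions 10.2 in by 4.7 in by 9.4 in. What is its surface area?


Shape: rectangular prism
l = 10.2 in, w = 4.7 in, h = 9.4 in
Formula: SA = 2(lw + lh + wh)
lw = 47.94, lh = 95.88, wh = 44.18
lw + lh + wh = 188
SA = 2 * 188
SA = 376
376 in^2


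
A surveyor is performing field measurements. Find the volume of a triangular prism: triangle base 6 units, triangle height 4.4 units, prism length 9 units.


Shape: triangular prism
Triangle base = 6 units, triangle height = 4.4 units, prism length L = 9 units
Formula: V = (1/2 * b * h_tri) * L
Cross-section area = 0.5 * 6 * 4.4 = 13.2
V = 13.2 * 9
V = 118.8
118.8 units^3


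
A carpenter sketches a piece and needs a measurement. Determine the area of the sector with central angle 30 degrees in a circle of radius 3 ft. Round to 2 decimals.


Shape: circular sector
Radius r = 3 ft, Angle = 30 degrees
Formula: A = (angle/360) * pi * r^2
r^2 = 9
Fraction of circle = 30/360
A = (30/360) * pi * 9
A = 0.75 * pi
A = 2.36
2.36 ft^2


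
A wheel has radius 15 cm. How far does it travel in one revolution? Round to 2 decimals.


Shape: circle
Radius r = 15 cm
Formula: C = 2 * pi * r
C = 2 * pi * 15
C = 30 * pi
C = 94.25
94.25 cm


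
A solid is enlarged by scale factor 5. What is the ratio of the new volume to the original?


Linear scale factor k = 5
Rule: under a linear scaling by k, volumes scale by k^3.
k^3 = 5 * 5 * 5
k^3 = 25 * 5
k^3 = 125
Volume scales by a factor of 125.
125 (dimensionless)


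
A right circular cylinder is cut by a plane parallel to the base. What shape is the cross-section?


Solid: right circular cylinder
Cutting plane: parallel to the base
Visualize the intersection of the plane with the solid's surface.
The boundary of the cut region is a circle.
circle


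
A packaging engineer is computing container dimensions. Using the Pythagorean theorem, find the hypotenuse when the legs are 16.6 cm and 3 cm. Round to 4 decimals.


Shape: right triangle
Legs a = 16.6 cm, b = 3 cm
Formula: c = sqrt(a^2 + b^2)
a^2 = 275.56, b^2 = 9
a^2 + b^2 = 284.56
c = sqrt(284.56)
c = 16.8689
16.8689 cm


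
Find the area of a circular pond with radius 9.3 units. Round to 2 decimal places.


Shape: circle
Radius r = 9.3 units
Formula: A = pi * r^2
r^2 = 9.3^2 = 86.49
A = pi * 86.49
A = 271.72
271.72 units^2


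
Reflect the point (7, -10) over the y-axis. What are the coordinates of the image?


Transformation: reflection
Original point: (7, -10)
Rule for reflection over the y-axis: (x, y) -> (-x, y)
Apply: (7, -10) -> (-7, -10)
(-7, -10)


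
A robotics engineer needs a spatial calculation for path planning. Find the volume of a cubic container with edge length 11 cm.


Shape: cube
Side s = 11 cm
Formula: V = s^3
V = 11 * 11 * 11
V = 121 * 11
V = 1331
1331 cm^3


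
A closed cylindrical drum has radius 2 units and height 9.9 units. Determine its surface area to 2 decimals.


Shape: closed cylinder
Radius r = 2 units, Height h = 9.9 units
Formula: SA = 2*pi*r^2 + 2*pi*r*h = 2*pi*r*(r + h)
r + h = 11.9
2 * r * (r + h) = 2 * 2 * 11.9 = 47.6
SA = 47.6 * pi
SA = 149.54
149.54 units^2


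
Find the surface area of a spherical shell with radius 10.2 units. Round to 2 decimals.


Shape: sphere
Radius r = 10.2 units
Formula: SA = 4 * pi * r^2
r^2 = 104.04
SA = 4 * pi * 104.04
SA = 416.16 * pi
SA = 1307.41
1307.41 units^2


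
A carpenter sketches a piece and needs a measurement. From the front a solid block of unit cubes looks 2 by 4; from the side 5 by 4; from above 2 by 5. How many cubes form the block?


Orthographic views of a solid rectangular block:
Front view 2 x 4 -> length = 2, height = 4
Side view 5 x 4 -> width = 5, height = 4 (consistent)
Top view 2 x 5 -> confirms length = 2, width = 5
The block is 2 x 5 x 4.
Total unit cubes = 2 * 5 * 4 = 40
40 unit cubes


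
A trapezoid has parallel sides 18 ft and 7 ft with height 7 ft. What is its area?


Shape: trapezoid
Parallel sides a = 18 ft, b = 7 ft; Height h = 7 ft
Formula: A = (a + b) * h / 2
a + b = 18 + 7 = 25
A = 25 * 7 / 2
A = 175 / 2
A = 87.5
87.5 ft^2


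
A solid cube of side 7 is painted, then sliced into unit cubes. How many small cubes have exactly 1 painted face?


Large cube: 7 x 7 x 7, cut into unit cubes.
n = 7, so n - 2 = 5
Cubes with 1 painted face lie in the interior of each face.
A cube has 6 faces; each contributes (n - 2)^2 = 25 such cubes.
Count = 6 * 25 = 150
150 unit cubes


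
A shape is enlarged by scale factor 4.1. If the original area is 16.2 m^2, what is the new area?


Linear scale factor k = 4.1
Original area = 16.2 m^2
Rule: under a linear scaling by k, areas scale by k^2.
k^2 = 4.1^2 = 16.81
New area = 16.2 * 16.81
New area = 272.322
272.322 m^2


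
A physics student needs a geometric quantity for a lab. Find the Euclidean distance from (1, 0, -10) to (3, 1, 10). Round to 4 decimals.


3D distance between two points
P1 = (1, 0, -10), P2 = (3, 1, 10)
Formula: d = sqrt((x2-x1)^2 + (y2-y1)^2 + (z2-z1)^2)
dx = 3 - 1 = 2
dy = 1 - 0 = 1
dz = 10 - -10 = 20
dx^2 + dy^2 + dz^2 = 4 + 1 + 400 = 405
d = sqrt(405)
d = 20.1246
20.1246 units


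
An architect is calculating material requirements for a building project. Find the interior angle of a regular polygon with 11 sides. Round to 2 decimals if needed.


Shape: regular hendecagon (11 sides)
Formula: interior angle = (n - 2) * 180 / n
(n - 2) = 9
(n - 2) * 180 = 1620
angle = 1620 / 11
angle = 147.27
147.27 degrees


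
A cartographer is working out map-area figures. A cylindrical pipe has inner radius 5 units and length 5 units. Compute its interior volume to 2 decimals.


Shape: cylinder
Radius r = 5 units, Height h = 5 units
Formula: V = pi * r^2 * h
r^2 = 25
V = pi * 25 * 5
V = 125 * pi
V = 392.7
392.7 units^3
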